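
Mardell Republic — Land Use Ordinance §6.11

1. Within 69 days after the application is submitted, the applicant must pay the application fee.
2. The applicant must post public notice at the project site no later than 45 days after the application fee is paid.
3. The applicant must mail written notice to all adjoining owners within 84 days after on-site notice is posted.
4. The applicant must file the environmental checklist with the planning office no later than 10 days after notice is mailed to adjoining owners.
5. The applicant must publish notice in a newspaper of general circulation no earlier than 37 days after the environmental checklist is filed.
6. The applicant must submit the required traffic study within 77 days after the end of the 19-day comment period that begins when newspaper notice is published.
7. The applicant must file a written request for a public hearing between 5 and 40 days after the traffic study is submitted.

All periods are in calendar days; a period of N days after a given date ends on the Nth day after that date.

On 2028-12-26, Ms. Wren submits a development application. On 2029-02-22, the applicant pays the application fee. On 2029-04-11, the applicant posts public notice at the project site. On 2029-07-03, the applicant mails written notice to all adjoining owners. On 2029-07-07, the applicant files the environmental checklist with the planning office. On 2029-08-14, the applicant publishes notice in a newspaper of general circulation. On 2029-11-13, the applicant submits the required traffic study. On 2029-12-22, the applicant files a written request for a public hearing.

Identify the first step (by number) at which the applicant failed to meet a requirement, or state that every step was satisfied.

Step 2

Step 1: 69 days after 2028-12-26 (when the application is submitted) is 2029-03-05; completed 2029-02-22, before the deadline.
Step 2: 45 days after 2029-02-22 (when the application fee is paid) is 2029-04-08; done 2029-04-11 — 3 days late.
The procedure was therefore not followed at step 2.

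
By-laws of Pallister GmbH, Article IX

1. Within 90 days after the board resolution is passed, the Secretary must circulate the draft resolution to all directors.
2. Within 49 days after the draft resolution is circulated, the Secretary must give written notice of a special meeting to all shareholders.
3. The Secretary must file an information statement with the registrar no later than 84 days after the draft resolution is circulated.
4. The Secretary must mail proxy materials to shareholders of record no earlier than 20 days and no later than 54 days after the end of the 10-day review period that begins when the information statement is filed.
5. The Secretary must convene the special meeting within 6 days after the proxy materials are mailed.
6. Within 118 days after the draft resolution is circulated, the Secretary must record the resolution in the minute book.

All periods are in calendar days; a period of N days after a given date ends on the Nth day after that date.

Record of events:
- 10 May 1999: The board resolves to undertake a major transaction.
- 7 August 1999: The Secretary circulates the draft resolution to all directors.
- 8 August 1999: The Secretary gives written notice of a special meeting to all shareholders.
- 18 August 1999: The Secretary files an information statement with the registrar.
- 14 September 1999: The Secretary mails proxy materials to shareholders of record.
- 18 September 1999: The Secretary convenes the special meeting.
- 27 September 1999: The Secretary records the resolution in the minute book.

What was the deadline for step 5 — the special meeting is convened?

Step 5 runs from 14 September 1999, when the proxy materials are mailed. 6 days after 14 September 1999 is 20 September 1999.

20 September 1999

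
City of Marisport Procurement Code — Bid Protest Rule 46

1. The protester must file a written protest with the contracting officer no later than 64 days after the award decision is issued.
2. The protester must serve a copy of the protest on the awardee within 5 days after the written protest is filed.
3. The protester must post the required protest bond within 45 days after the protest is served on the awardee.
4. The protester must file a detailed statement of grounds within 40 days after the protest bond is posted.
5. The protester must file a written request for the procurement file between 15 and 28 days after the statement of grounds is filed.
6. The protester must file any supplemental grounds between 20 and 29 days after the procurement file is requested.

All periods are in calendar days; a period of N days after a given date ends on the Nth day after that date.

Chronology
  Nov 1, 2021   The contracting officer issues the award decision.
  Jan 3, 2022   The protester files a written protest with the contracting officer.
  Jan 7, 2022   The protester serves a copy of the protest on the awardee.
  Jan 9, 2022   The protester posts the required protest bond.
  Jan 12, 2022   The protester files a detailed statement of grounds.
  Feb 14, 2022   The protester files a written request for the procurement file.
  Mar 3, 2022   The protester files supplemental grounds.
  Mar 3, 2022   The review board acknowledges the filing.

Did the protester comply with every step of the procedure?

No

(1) due by Nov 1, 2021 + 64 days = Jan 4, 2022; Jan 3, 2022 is within that limit.
(2) due by Jan 3, 2022 + 5 days = Jan 8, 2022; Jan 7, 2022 is within that limit.
(3) due by Jan 7, 2022 + 45 days = Feb 21, 2022; done Jan 9, 2022 — timely.
(4) due by Jan 9, 2022 + 40 days = Feb 18, 2022; done Jan 12, 2022 — timely.
(5) the permitted window runs from Jan 12, 2022 + 15 = Jan 27, 2022 to Jan 12, 2022 + 28 = Feb 9, 2022; done Feb 14, 2022 — 5 days after the window closed.
The analysis stops there.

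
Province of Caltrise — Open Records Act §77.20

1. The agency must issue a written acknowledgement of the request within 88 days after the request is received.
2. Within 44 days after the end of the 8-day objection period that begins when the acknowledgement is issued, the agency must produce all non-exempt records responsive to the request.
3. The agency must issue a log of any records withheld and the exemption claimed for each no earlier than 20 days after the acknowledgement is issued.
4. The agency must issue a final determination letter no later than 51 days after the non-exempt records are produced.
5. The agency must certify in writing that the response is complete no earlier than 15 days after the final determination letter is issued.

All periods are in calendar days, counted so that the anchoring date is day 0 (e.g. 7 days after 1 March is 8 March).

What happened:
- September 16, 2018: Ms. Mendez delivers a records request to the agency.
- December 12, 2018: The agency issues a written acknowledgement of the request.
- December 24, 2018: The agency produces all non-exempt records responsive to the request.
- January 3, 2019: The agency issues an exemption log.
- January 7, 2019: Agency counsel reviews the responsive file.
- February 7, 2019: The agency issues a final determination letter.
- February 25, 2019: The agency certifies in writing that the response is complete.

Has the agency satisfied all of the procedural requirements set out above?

Step 1: 88 days after September 16, 2018 (when the request is received) is December 13, 2018; done December 12, 2018 — timely.
Step 2: 44 days after December 20, 2018 (end of the 8-day objection period, which began when the acknowledgement is issued on December 12, 2018) is February 2, 2019; completed December 24, 2018, before the deadline.
Step 3: the earliest permitted date is 20 days after December 12, 2018 (when the acknowledgement is issued), i.e. January 1, 2019; January 3, 2019 is on or after that date.
Step 4: 51 days after December 24, 2018 (when the non-exempt records are produced) is February 13, 2019; February 7, 2019 is within that limit.
Step 5: the earliest permitted date is 15 days after February 7, 2019 (when the final determination letter is issued), i.e. February 22, 2019; done February 25, 2019 — permitted.

Yes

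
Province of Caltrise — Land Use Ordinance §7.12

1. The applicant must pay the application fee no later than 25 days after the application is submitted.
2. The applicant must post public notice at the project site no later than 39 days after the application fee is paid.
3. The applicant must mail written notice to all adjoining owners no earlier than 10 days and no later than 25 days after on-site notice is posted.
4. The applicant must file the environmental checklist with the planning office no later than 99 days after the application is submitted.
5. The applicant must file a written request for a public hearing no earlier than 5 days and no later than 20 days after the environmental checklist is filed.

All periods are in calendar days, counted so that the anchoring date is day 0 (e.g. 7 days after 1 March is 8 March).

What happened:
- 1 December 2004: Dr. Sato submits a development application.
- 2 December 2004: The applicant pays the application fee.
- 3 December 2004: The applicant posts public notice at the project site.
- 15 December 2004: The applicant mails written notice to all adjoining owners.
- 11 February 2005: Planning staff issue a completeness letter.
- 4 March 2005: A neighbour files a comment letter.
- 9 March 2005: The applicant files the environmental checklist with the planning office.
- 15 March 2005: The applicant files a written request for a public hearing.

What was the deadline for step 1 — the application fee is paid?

Step 1 runs from 1 December 2004, when the application is submitted. 25 days after 1 December 2004 is 26 December 2004.

26 December 2004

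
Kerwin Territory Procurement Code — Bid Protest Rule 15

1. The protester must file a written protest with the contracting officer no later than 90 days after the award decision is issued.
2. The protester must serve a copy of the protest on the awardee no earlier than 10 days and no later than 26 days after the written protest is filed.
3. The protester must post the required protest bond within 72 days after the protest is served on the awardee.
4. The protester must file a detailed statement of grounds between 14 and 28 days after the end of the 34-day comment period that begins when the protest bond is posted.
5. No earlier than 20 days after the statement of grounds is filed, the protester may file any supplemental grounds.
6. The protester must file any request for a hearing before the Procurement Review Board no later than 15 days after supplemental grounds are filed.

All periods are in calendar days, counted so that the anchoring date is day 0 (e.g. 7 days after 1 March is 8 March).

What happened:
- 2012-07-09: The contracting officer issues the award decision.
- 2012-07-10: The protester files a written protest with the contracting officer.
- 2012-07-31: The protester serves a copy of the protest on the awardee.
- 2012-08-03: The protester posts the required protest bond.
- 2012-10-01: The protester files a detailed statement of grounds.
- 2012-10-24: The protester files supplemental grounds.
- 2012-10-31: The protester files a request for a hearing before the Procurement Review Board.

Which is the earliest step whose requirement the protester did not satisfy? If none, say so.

Step 1 — counting 90 days from 2012-07-09 (when the award decision is issued) gives a deadline of 2012-10-07; completed 2012-07-10, before the deadline.
Step 2 — 10 and 26 days from 2012-07-10 (when the written protest is filed) are 2012-07-20 and 2012-08-05 respectively; 2012-07-31 falls inside that range.
Step 3 — counting 72 days from 2012-07-31 (when the protest is served on the awardee) gives a deadline of 2012-10-11; done 2012-08-03 — timely.
Step 4 — 14 and 28 days from 2012-09-06 (end of the 34-day comment period, which began when the protest bond is posted on 2012-08-03) are 2012-09-20 and 2012-10-04 respectively; done 2012-10-01 — within the window.
Step 5 — must wait 20 days from 2012-10-01 (when the statement of grounds is filed), so not before 2012-10-21; 2012-10-24 is on or after that date.
Step 6 — counting 15 days from 2012-10-24 (when supplemental grounds are filed) gives a deadline of 2012-11-08; 2012-10-31 is within that limit.

None — every step was satisfied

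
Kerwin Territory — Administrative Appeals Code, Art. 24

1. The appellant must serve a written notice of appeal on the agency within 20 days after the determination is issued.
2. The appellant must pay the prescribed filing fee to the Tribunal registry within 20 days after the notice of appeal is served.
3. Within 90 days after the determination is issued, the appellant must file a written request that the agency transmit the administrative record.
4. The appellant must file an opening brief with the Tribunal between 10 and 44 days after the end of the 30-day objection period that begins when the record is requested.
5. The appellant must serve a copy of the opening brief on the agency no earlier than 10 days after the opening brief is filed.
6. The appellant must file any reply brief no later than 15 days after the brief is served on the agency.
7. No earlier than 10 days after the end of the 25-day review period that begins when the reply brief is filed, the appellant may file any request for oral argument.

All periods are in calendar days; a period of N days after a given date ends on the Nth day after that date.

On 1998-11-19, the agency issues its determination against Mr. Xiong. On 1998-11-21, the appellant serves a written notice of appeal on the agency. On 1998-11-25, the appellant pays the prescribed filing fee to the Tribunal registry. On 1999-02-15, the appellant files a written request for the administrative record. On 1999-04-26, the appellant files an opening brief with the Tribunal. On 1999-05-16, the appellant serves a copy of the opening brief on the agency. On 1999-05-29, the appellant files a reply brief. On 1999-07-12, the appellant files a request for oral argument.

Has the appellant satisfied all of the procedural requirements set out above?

Yes

Step 1 — counting 20 days from 1998-11-19 (when the determination is issued) gives a deadline of 1998-12-09; done 1998-11-21 — timely.
Step 2 — counting 20 days from 1998-11-21 (when the notice of appeal is served) gives a deadline of 1998-12-11; completed 1998-11-25, before the deadline.
Step 3 — counting 90 days from 1998-11-19 (when the determination is issued) gives a deadline of 1999-02-17; 1999-02-15 is within that limit.
Step 4 — 10 and 44 days from 1999-03-17 (end of the 30-day objection period, which began when the record is requested on 1999-02-15) are 1999-03-27 and 1999-04-30 respectively; 1999-04-26 falls inside that range.
Step 5 — must wait 10 days from 1999-04-26 (when the opening brief is filed), so not before 1999-05-06; done 1999-05-16, after the minimum wait.
Step 6 — counting 15 days from 1999-05-16 (when the brief is served on the agency) gives a deadline of 1999-05-31; done 1999-05-29 — timely.
Step 7 — must wait 10 days from 1999-06-23 (end of the 25-day review period, which began when the reply brief is filed on 1999-05-29), so not before 1999-07-03; done 1999-07-12, after the minimum wait.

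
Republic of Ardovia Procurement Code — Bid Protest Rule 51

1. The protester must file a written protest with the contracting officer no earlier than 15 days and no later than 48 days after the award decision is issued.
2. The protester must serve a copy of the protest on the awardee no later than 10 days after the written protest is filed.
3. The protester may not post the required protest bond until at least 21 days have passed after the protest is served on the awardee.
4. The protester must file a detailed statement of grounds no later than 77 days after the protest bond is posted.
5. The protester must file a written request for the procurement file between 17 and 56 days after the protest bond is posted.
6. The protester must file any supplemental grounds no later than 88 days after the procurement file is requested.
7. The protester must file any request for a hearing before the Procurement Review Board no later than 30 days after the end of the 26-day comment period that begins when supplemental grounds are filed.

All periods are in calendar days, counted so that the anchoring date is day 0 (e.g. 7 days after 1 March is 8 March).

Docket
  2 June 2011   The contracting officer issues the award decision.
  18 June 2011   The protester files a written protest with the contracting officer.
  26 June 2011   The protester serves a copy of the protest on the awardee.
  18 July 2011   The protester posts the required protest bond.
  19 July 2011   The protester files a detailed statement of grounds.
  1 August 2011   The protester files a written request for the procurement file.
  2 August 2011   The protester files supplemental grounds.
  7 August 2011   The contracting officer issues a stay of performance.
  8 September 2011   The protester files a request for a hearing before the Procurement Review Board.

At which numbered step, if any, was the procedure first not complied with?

(1) the permitted window runs from 2 June 2011 + 15 = 17 June 2011 to 2 June 2011 + 48 = 20 July 2011; 18 June 2011 falls inside that range.
(2) due by 18 June 2011 + 10 days = 28 June 2011; done 26 June 2011 — timely.
(3) permitted from 26 June 2011 + 21 days = 17 July 2011 onward; done 18 July 2011 — permitted.
(4) due by 18 July 2011 + 77 days = 3 October 2011; 19 July 2011 is within that limit.
(5) the permitted window runs from 18 July 2011 + 17 = 4 August 2011 to 18 July 2011 + 56 = 12 September 2011; 1 August 2011 is 3 days too early.

Step 5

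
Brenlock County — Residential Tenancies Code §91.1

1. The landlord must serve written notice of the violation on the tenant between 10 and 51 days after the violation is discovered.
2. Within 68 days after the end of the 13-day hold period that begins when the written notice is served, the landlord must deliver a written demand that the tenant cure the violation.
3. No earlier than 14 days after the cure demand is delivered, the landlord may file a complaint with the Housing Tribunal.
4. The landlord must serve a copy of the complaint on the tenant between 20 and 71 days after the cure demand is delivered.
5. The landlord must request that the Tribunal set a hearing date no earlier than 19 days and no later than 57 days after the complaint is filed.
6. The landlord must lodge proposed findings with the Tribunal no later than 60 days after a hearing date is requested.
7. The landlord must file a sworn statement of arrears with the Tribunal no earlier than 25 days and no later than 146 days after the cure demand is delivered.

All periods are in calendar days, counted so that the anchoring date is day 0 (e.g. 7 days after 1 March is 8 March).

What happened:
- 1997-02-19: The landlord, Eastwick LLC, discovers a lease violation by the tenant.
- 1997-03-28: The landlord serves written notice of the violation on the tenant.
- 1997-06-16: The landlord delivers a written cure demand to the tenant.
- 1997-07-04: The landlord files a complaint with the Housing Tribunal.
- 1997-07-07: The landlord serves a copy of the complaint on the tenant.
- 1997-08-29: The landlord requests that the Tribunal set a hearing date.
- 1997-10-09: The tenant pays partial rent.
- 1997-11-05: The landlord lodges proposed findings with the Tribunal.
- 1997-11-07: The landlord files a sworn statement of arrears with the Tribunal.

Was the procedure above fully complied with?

(1) the permitted window runs from 1997-02-19 + 10 = 1997-03-01 to 1997-02-19 + 51 = 1997-04-11; done 1997-03-28 — within the window.
(2) due by 1997-04-10 + 68 days = 1997-06-17; 1997-06-16 is within that limit.
(3) permitted from 1997-06-16 + 14 days = 1997-06-30 onward; 1997-07-04 is on or after that date.
(4) the permitted window runs from 1997-06-16 + 20 = 1997-07-06 to 1997-06-16 + 71 = 1997-08-26; done 1997-07-07, which is between those dates.
(5) the permitted window runs from 1997-07-04 + 19 = 1997-07-23 to 1997-07-04 + 57 = 1997-08-30; done 1997-08-29 — within the window.
(6) due by 1997-08-29 + 60 days = 1997-10-28; not done until 1997-11-05, 8 days after the deadline.

No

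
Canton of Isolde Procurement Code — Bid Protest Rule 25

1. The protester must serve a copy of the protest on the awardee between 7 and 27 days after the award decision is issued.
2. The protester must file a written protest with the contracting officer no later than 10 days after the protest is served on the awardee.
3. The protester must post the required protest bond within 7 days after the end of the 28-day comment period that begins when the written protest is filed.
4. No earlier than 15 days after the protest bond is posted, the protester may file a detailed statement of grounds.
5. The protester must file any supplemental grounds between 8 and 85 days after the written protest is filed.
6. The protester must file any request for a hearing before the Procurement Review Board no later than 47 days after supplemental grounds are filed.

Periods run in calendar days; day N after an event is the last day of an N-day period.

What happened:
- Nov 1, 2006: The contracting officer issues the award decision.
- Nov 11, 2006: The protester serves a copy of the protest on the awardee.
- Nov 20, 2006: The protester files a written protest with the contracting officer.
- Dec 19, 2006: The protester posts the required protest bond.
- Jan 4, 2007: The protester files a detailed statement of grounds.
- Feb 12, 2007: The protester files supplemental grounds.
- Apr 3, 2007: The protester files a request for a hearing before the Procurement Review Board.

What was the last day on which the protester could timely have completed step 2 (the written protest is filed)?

Nov 21, 2006

Step 2 runs from Nov 11, 2006, when the protest is served on the awardee. 10 days after Nov 11, 2006 is Nov 21, 2006.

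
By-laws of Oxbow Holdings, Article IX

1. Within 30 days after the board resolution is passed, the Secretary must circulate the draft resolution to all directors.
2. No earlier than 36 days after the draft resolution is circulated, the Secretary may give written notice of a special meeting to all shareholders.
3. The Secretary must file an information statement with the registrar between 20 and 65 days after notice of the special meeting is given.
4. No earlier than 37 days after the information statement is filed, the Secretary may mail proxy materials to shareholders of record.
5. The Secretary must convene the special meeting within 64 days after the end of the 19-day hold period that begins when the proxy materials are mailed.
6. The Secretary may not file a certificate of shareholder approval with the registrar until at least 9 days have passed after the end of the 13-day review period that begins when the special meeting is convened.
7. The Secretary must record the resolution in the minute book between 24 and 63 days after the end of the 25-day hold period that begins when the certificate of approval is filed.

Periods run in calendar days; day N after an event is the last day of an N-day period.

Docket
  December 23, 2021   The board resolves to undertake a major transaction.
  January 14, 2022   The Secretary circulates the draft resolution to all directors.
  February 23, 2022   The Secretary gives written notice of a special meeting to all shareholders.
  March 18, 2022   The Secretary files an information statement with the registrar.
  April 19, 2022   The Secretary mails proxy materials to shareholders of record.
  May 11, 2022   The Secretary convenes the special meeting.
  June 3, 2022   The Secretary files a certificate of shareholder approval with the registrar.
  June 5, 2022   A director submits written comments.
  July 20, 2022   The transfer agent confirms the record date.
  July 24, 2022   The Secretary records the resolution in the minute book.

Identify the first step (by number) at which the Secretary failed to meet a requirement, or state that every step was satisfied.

Step 4

(1) due by December 23, 2021 + 30 days = January 22, 2022; January 14, 2022 is within that limit.
(2) permitted from January 14, 2022 + 36 days = February 19, 2022 onward; done February 23, 2022, after the minimum wait.
(3) the permitted window runs from February 23, 2022 + 20 = March 15, 2022 to February 23, 2022 + 65 = April 29, 2022; done March 18, 2022, which is between those dates.
(4) permitted from March 18, 2022 + 37 days = April 24, 2022 onward; April 19, 2022 is 5 days before the earliest permitted date.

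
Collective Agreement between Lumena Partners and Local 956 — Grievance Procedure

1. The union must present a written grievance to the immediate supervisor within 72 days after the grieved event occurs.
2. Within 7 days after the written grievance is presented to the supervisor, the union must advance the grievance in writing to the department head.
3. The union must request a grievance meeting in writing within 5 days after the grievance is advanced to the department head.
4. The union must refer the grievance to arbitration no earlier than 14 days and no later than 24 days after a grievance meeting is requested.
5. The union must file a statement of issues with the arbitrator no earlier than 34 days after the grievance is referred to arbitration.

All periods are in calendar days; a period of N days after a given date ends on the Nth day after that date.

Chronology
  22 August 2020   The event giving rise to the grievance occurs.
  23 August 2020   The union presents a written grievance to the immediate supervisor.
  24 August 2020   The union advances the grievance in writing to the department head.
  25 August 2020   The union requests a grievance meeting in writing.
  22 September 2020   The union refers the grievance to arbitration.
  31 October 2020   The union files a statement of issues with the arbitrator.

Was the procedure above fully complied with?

No

(1) due by 22 August 2020 + 72 days = 2 November 2020; done 23 August 2020 — timely.
(2) due by 23 August 2020 + 7 days = 30 August 2020; done 24 August 2020 — timely.
(3) due by 24 August 2020 + 5 days = 29 August 2020; completed 25 August 2020, before the deadline.
(4) the permitted window runs from 25 August 2020 + 14 = 8 September 2020 to 25 August 2020 + 24 = 18 September 2020; done 22 September 2020 — 4 days after the window closed.
The analysis stops there.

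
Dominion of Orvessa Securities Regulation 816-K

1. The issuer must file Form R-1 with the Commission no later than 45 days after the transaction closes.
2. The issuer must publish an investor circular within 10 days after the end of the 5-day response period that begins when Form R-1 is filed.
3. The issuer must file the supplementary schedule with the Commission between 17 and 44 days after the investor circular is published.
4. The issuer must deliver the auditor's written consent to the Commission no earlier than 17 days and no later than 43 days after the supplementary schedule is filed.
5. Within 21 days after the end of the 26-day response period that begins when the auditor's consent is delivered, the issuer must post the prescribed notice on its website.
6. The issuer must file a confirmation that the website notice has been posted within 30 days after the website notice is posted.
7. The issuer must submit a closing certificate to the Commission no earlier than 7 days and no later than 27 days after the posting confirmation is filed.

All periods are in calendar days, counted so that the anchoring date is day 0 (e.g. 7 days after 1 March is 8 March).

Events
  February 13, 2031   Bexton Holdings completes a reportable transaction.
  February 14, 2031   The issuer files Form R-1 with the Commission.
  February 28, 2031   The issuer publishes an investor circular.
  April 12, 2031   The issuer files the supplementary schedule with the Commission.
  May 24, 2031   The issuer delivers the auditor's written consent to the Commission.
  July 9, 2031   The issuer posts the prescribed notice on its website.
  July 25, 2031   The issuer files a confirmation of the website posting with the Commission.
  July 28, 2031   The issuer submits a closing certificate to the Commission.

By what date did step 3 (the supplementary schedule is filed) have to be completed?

April 13, 2031

Step 3 runs from February 28, 2031, when the investor circular is published. The window is 17–44 days after February 28, 2031; it closes on April 13, 2031.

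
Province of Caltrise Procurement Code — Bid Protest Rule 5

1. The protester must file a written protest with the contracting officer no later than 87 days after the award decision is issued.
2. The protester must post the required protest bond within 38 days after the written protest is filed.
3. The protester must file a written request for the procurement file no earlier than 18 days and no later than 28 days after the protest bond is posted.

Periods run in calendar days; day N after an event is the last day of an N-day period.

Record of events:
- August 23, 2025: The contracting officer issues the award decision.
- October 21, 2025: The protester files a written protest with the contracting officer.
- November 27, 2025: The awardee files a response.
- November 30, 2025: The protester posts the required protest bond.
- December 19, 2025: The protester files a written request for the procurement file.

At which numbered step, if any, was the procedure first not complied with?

(1) due by August 23, 2025 + 87 days = November 18, 2025; done October 21, 2025 — timely.
(2) due by October 21, 2025 + 38 days = November 28, 2025; November 30, 2025 misses that deadline by 2 days.
The analysis stops there.

Step 2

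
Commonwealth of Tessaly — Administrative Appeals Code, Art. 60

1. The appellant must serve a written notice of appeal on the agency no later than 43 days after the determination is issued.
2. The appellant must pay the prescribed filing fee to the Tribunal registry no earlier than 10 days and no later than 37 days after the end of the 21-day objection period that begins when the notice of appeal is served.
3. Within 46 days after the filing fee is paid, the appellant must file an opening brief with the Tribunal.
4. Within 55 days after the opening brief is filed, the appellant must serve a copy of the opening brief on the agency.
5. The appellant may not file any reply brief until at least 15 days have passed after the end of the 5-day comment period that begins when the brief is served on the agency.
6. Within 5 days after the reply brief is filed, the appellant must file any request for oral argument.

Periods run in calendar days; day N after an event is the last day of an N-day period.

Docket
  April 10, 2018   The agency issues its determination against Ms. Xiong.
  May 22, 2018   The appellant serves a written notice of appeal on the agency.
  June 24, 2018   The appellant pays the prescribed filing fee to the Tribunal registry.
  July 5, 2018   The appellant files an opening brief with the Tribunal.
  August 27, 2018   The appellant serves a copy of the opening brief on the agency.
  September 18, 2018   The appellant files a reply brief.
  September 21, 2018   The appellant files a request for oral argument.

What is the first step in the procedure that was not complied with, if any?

(1) due by April 10, 2018 + 43 days = May 23, 2018; May 22, 2018 is within that limit.
(2) the permitted window runs from June 12, 2018 + 10 = June 22, 2018 to June 12, 2018 + 37 = July 19, 2018; done June 24, 2018 — within the window.
(3) due by June 24, 2018 + 46 days = August 9, 2018; July 5, 2018 is within that limit.
(4) due by July 5, 2018 + 55 days = August 29, 2018; August 27, 2018 is within that limit.
(5) permitted from September 1, 2018 + 15 days = September 16, 2018 onward; done September 18, 2018 — permitted.
(6) due by September 18, 2018 + 5 days = September 23, 2018; September 21, 2018 is within that limit.

None — every step was satisfied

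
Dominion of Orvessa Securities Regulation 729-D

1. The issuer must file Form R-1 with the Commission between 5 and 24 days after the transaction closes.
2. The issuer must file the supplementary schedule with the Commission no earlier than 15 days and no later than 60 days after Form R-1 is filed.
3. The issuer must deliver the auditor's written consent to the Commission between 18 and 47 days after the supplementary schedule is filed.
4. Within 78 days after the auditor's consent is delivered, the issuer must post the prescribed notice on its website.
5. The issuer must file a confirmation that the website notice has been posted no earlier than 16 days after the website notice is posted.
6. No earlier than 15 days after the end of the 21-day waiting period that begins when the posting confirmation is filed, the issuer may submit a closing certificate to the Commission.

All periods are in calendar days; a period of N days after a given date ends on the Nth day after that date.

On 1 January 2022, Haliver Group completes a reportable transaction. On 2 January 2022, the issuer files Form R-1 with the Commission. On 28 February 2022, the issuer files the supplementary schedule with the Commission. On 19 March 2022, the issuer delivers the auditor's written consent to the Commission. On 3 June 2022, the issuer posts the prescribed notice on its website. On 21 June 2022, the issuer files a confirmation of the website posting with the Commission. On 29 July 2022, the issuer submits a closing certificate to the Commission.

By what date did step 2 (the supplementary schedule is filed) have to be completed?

3 March 2022

Step 2 runs from 2 January 2022, when Form R-1 is filed. The window is 15–60 days after 2 January 2022; it closes on 3 March 2022.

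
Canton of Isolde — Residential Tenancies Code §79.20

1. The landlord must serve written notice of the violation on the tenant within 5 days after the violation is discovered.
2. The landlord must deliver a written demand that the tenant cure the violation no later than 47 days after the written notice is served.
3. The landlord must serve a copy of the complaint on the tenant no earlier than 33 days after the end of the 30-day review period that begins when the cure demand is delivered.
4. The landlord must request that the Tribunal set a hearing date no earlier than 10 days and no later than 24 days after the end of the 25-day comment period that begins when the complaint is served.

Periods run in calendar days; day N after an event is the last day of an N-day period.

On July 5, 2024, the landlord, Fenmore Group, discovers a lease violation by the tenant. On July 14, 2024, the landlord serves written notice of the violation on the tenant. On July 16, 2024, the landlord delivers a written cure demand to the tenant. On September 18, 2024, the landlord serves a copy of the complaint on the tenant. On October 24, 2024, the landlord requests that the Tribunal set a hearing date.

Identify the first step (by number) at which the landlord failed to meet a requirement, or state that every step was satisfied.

Step 1: 5 days after July 5, 2024 (when the violation is discovered) is July 10, 2024; done July 14, 2024 — 4 days late.
That is the first point of non-compliance.

Step 1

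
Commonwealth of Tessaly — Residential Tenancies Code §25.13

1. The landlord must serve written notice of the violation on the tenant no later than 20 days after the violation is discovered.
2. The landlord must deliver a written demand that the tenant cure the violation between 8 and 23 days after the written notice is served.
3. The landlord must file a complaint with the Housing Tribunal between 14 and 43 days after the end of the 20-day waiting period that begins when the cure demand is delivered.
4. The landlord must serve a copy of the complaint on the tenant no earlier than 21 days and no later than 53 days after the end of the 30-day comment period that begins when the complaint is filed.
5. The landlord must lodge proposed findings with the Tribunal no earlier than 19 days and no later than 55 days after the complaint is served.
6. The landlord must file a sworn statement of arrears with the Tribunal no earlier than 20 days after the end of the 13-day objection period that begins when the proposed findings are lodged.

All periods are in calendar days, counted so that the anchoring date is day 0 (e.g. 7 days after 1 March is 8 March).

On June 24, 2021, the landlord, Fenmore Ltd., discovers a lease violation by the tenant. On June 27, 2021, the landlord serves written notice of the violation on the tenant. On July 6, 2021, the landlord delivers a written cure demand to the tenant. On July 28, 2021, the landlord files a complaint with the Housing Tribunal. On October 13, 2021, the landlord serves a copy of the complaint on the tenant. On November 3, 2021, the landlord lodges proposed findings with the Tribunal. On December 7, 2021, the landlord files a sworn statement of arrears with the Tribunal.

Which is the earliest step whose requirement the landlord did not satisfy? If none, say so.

Step 3

(1) due by June 24, 2021 + 20 days = July 14, 2021; done June 27, 2021 — timely.
(2) the permitted window runs from June 27, 2021 + 8 = July 5, 2021 to June 27, 2021 + 23 = July 20, 2021; done July 6, 2021 — within the window.
(3) the permitted window runs from July 26, 2021 + 14 = August 9, 2021 to July 26, 2021 + 43 = September 7, 2021; done July 28, 2021 — 12 days before the window opened.
The analysis stops there.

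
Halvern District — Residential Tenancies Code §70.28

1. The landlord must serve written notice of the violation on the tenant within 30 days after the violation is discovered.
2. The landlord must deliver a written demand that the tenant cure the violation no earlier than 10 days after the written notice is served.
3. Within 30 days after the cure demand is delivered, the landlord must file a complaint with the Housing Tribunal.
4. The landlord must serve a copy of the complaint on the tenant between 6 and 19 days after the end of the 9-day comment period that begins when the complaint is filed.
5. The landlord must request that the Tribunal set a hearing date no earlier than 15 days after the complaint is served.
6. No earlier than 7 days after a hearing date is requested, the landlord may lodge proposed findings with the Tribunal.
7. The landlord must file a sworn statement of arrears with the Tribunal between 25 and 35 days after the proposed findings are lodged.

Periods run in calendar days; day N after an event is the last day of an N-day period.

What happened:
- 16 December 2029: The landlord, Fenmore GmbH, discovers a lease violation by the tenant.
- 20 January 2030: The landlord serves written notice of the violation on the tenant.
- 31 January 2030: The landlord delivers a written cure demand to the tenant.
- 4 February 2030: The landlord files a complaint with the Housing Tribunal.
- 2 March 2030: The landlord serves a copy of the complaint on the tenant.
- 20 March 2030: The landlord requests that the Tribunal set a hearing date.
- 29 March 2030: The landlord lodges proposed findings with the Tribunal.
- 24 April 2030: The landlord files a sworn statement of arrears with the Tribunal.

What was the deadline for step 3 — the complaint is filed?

2 March 2030

Step 3 runs from 31 January 2030, when the cure demand is delivered. 30 days after 31 January 2030 is 2 March 2030.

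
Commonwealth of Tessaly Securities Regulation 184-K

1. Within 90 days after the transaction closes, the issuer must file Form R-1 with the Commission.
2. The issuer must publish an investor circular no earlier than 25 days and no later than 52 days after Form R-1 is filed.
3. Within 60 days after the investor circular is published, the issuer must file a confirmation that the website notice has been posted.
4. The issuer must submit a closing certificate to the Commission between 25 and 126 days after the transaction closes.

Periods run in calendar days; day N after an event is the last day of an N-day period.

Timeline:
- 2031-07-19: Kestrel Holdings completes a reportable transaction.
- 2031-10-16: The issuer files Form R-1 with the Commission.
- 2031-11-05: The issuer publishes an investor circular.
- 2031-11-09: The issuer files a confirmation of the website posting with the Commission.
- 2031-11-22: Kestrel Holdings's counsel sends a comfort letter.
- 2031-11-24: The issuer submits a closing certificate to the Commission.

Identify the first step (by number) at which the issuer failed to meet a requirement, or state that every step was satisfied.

Step 2

(1) due by 2031-07-19 + 90 days = 2031-10-17; done 2031-10-16 — timely.
(2) the permitted window runs from 2031-10-16 + 25 = 2031-11-10 to 2031-10-16 + 52 = 2031-12-07; done 2031-11-05 — 5 days before the window opened.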